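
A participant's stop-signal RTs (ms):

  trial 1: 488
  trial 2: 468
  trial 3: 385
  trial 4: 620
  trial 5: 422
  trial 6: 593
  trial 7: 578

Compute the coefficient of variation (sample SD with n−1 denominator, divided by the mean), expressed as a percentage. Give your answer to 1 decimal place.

n = 7, Σ = 3554, M = 507.7143
Σ(x−M)² = 49193.429; s = √(49193.429/6) = 90.5478
CV = 90.5478 / 507.7143 = 0.17834 = 17.834%

17.8%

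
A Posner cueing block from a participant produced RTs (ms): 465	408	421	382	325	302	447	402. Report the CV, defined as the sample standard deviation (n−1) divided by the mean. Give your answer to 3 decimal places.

0.143

n = 8, Σ = 3152, M = 394.0000
Σ(x−M)² = 22208.000; s = √(22208.000/7) = 56.3256
CV = 56.3256 / 394.0000 = 0.14296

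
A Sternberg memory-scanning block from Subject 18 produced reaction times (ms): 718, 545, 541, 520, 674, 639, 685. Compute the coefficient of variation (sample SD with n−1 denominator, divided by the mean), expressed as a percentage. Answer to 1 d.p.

n = 7, Σ = 4322, M = 617.4286
Σ(x−M)² = 38925.714; s = √(38925.714/6) = 80.5458
CV = 80.5458 / 617.4286 = 0.13045 = 13.045%

13.0%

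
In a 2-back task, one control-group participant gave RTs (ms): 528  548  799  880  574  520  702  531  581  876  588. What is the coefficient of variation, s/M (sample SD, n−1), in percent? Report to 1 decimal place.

n = 11, Σ = 7127, M = 647.9091
Σ(x−M)² = 199562.909; s = √(199562.909/10) = 141.2667
CV = 141.2667 / 647.9091 = 0.21803 = 21.803%

21.8%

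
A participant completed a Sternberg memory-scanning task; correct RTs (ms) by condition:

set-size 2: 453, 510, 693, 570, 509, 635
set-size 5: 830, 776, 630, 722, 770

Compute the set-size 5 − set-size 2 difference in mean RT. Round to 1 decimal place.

M(set-size 2) = 3370/6 = 561.667
M(set-size 5) = 3728/5 = 745.600
Difference = 745.600 − 561.667 = 183.933 ms

183.9 ms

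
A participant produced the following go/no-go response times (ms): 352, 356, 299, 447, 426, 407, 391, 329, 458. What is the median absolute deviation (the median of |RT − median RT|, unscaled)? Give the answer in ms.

39 ms

Sorted: 299, 329, 352, 356, 391, 407, 426, 447, 458 → median = 391
|x − 391|: 39, 35, 92, 56, 35, 16, 0, 62, 67
Sorted deviations: 0, 16, 35, 35, 39, 56, 62, 67, 92 → MAD = 39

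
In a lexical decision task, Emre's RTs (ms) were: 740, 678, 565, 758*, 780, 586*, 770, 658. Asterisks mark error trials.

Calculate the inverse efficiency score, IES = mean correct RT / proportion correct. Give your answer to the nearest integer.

931 ms

Correct trials (n=6): 740, 678, 565, 780, 770, 658
Mean correct RT = 4191/6 = 698.5000 ms
Proportion correct = 6/8
IES = 698.5000 / (6/8) = 931.333 ms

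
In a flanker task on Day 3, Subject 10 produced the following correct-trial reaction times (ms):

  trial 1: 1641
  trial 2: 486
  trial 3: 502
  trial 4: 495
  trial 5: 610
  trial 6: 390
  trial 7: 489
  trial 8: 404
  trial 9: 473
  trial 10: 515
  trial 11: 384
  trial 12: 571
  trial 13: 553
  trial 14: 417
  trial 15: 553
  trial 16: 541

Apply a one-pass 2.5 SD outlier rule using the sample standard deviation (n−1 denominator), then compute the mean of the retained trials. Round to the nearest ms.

n = 16, ΣRT = 9024, M = 564.000
Σ(x−M)² = 1303746.00; s = √(1303746.00/15) = 294.816
Cutoffs: 564.000 ± 2.5·294.816 → [-173.0, 1301.0]
Outside: 1641 → excluded.
Retained (n=15): Σ = 7383, mean = 7383/15 = 492.200

492 ms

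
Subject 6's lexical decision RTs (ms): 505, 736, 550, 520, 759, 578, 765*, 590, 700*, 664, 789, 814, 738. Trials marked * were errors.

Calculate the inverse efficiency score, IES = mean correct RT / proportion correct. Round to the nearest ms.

778 ms

Correct trials (n=11): 505, 736, 550, 520, 759, 578, 590, 664, 789, 814, 738
Mean correct RT = 7243/11 = 658.4545 ms
Proportion correct = 11/13
IES = 658.4545 / (11/13) = 778.174 ms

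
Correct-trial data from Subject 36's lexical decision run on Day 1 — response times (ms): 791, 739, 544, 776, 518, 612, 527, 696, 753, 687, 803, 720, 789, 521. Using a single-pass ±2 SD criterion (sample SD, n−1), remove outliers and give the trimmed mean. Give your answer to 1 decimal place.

676.9 ms

n = 14, ΣRT = 9476, M = 676.857
Σ(x−M)² = 157177.71; s = √(157177.71/13) = 109.957
Cutoffs: 676.857 ± 2·109.957 → [456.9, 896.8]
No RTs fall outside the cutoffs; all 14 retained. Mean = 9476/14 = 676.857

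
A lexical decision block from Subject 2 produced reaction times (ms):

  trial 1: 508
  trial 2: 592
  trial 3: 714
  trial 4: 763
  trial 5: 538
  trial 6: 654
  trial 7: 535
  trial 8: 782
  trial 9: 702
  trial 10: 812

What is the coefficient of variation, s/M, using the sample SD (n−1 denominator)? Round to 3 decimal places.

0.169

n = 10, Σ = 6600, M = 660.0000
Σ(x−M)² = 111550.000; s = √(111550.000/9) = 111.3303
CV = 111.3303 / 660.0000 = 0.16868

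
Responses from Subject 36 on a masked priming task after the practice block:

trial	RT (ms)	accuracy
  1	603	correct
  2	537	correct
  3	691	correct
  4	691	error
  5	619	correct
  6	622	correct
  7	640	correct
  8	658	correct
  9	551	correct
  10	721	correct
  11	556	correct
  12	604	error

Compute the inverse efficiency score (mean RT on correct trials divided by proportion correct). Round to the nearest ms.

744 ms

Correct trials (n=10): 603, 537, 691, 619, 622, 640, 658, 551, 721, 556
Mean correct RT = 6198/10 = 619.8000 ms
Proportion correct = 10/12
IES = 619.8000 / (10/12) = 743.760 ms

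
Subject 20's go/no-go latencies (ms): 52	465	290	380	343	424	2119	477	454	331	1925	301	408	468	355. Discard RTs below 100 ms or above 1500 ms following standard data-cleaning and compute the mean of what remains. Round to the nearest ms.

391 ms

Excluded: 52, 1925, 2119
Retained (n=12): Σ = 4696
Mean = 4696/12 = 391.3333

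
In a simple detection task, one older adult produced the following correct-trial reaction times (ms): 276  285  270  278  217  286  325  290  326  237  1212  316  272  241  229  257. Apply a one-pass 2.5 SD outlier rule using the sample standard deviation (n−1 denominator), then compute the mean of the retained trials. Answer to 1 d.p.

273.7 ms

n = 16, ΣRT = 5317, M = 332.312
Σ(x−M)² = 841089.44; s = √(841089.44/15) = 236.797
Cutoffs: 332.312 ± 2.5·236.797 → [-259.7, 924.3]
Outside: 1212 → excluded.
Retained (n=15): Σ = 4105, mean = 4105/15 = 273.667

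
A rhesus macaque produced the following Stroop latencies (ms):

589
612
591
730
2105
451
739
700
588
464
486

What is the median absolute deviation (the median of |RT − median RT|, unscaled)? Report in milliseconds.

Sorted: 451, 464, 486, 588, 589, 591, 612, 700, 730, 739, 2105 → median = 591
|x − 591|: 2, 21, 0, 139, 1514, 140, 148, 109, 3, 127, 105
Sorted deviations: 0, 2, 3, 21, 105, 109, 127, 139, 140, 148, 1514 → MAD = 109

109 ms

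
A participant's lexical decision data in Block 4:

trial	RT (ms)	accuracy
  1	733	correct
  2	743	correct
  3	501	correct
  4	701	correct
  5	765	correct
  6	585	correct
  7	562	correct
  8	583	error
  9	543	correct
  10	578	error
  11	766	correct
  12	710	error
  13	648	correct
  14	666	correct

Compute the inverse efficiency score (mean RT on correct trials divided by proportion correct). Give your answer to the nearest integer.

835 ms

Correct trials (n=11): 733, 743, 501, 701, 765, 585, 562, 543, 766, 648, 666
Mean correct RT = 7213/11 = 655.7273 ms
Proportion correct = 11/14
IES = 655.7273 / (11/14) = 834.562 ms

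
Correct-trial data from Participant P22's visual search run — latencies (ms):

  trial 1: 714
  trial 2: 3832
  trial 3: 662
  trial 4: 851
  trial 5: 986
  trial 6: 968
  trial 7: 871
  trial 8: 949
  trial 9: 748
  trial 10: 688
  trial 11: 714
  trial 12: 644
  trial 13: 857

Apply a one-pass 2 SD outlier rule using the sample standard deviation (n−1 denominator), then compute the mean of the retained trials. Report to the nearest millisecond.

804 ms

n = 13, ΣRT = 13484, M = 1037.231
Σ(x−M)² = 8630736.31; s = √(8630736.31/12) = 848.073
Cutoffs: 1037.231 ± 2·848.073 → [-658.9, 2733.4]
Outside: 3832 → excluded.
Retained (n=12): Σ = 9652, mean = 9652/12 = 804.333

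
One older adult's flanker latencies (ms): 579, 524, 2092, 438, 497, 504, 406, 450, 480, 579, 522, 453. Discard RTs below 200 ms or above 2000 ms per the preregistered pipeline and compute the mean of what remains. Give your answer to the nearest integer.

Excluded: 2092
Retained (n=11): Σ = 5432
Mean = 5432/11 = 493.8182

494 ms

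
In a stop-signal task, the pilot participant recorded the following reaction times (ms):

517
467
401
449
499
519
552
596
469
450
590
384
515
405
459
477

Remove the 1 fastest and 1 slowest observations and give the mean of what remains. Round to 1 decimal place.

483.5 ms

Sorted: 384, 401, 405, 449, 450, 459, 467, 469, 477, 499, 515, 517, 519, 552, 590, 596
Drop lowest 1 (384) and highest 1 (596)
Remaining (n=14): Σ = 6769, mean = 6769/14 = 483.500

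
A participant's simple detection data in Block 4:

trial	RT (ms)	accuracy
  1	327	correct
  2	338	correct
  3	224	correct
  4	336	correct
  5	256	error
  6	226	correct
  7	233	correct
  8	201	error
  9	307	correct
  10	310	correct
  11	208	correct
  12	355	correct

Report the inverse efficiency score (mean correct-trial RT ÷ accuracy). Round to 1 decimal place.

343.7 ms

Correct trials (n=10): 327, 338, 224, 336, 226, 233, 307, 310, 208, 355
Mean correct RT = 2864/10 = 286.4000 ms
Proportion correct = 10/12
IES = 286.4000 / (10/12) = 343.680 ms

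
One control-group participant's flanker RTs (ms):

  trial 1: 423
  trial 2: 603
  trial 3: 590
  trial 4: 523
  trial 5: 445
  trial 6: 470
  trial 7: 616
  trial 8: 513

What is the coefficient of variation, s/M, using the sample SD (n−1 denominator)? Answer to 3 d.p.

0.142

n = 8, Σ = 4183, M = 522.8750
Σ(x−M)² = 38530.875; s = √(38530.875/7) = 74.1917
CV = 74.1917 / 522.8750 = 0.14189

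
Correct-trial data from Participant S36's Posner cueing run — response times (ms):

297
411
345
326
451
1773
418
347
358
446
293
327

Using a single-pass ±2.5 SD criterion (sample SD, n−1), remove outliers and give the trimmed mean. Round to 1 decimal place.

n = 12, ΣRT = 5792, M = 482.667
Σ(x−M)² = 1848746.67; s = √(1848746.67/11) = 409.961
Cutoffs: 482.667 ± 2.5·409.961 → [-542.2, 1507.6]
Outside: 1773 → excluded.
Retained (n=11): Σ = 4019, mean = 4019/11 = 365.364

365.4 ms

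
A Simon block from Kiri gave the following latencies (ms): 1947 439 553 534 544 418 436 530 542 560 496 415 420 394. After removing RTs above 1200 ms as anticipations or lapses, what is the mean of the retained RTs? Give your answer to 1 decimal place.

Excluded: 1947
Retained (n=13): Σ = 6281
Mean = 6281/13 = 483.1538

483.2 ms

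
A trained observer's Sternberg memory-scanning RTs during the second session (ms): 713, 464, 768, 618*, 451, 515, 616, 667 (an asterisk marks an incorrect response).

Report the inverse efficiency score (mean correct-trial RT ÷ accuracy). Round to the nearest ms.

685 ms

Correct trials (n=7): 713, 464, 768, 451, 515, 616, 667
Mean correct RT = 4194/7 = 599.1429 ms
Proportion correct = 7/8
IES = 599.1429 / (7/8) = 684.735 ms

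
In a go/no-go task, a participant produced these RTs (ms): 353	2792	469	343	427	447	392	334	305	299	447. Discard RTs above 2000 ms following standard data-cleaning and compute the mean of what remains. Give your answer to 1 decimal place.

381.6 ms

Excluded: 2792
Retained (n=10): Σ = 3816
Mean = 3816/10 = 381.6000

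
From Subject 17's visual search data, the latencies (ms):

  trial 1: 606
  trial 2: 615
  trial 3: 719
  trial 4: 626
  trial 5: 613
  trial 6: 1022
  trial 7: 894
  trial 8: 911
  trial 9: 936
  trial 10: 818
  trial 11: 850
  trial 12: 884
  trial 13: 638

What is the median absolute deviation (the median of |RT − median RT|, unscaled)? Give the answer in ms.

Sorted: 606, 613, 615, 626, 638, 719, 818, 850, 884, 894, 911, 936, 1022 → median = 818
|x − 818|: 212, 203, 99, 192, 205, 204, 76, 93, 118, 0, 32, 66, 180
Sorted deviations: 0, 32, 66, 76, 93, 99, 118, 180, 192, 203, 204, 205, 212 → MAD = 118

118 ms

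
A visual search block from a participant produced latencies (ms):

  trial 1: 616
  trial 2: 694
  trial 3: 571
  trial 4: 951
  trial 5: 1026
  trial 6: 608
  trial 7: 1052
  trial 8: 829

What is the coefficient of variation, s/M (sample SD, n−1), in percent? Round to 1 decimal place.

24.9%

n = 8, Σ = 6347, M = 793.3750
Σ(x−M)² = 272267.875; s = √(272267.875/7) = 197.2192
CV = 197.2192 / 793.3750 = 0.24858 = 24.858%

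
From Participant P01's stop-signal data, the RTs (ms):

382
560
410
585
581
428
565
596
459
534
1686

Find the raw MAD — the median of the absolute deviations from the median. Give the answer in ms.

Sorted: 382, 410, 428, 459, 534, 560, 565, 581, 585, 596, 1686 → median = 560
|x − 560|: 178, 0, 150, 25, 21, 132, 5, 36, 101, 26, 1126
Sorted deviations: 0, 5, 21, 25, 26, 36, 101, 132, 150, 178, 1126 → MAD = 36

36 ms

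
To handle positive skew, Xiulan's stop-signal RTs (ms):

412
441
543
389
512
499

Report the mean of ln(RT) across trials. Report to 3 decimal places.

6.137

ln(RT): 6.0210, 6.0890, 6.2971, 5.9636, 6.2383, 6.2126
Σ ln(RT) = 36.8217
Mean = 36.8217/6 = 6.13695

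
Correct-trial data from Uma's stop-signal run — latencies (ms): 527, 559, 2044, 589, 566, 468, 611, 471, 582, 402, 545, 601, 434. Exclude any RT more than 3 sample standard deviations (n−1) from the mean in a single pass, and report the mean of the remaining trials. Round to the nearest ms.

530 ms

n = 13, ΣRT = 8399, M = 646.077
Σ(x−M)² = 2170118.92; s = √(2170118.92/12) = 425.257
Cutoffs: 646.077 ± 3·425.257 → [-629.7, 1921.8]
Outside: 2044 → excluded.
Retained (n=12): Σ = 6355, mean = 6355/12 = 529.583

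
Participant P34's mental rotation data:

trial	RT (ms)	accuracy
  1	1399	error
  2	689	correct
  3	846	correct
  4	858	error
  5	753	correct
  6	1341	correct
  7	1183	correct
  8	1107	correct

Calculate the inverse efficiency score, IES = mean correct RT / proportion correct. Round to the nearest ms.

Correct trials (n=6): 689, 846, 753, 1341, 1183, 1107
Mean correct RT = 5919/6 = 986.5000 ms
Proportion correct = 6/8
IES = 986.5000 / (6/8) = 1315.333 ms

1315 ms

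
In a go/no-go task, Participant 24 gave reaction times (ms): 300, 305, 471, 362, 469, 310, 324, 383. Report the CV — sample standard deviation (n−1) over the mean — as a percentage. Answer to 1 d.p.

n = 8, Σ = 2924, M = 365.5000
Σ(x−M)² = 34914.000; s = √(34914.000/7) = 70.6238
CV = 70.6238 / 365.5000 = 0.19323 = 19.323%

19.3%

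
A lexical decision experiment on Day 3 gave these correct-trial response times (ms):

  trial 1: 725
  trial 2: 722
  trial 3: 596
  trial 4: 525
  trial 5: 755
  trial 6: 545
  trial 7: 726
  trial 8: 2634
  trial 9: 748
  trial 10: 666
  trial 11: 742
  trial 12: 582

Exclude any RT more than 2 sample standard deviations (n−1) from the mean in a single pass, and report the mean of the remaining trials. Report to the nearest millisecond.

n = 12, ΣRT = 9966, M = 830.500
Σ(x−M)² = 3625417.00; s = √(3625417.00/11) = 574.094
Cutoffs: 830.500 ± 2·574.094 → [-317.7, 1978.7]
Outside: 2634 → excluded.
Retained (n=11): Σ = 7332, mean = 7332/11 = 666.545

667 ms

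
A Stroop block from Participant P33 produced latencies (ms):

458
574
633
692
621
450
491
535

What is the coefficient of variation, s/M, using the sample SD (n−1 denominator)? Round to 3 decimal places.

n = 8, Σ = 4454, M = 556.7500
Σ(x−M)² = 54475.500; s = √(54475.500/7) = 88.2169
CV = 88.2169 / 556.7500 = 0.15845

0.158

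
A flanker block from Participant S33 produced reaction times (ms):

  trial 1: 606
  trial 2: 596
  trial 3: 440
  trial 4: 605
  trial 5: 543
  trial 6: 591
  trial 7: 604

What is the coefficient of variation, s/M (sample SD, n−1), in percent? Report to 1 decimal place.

10.7%

n = 7, Σ = 3985, M = 569.2857
Σ(x−M)² = 22419.429; s = √(22419.429/6) = 61.1275
CV = 61.1275 / 569.2857 = 0.10738 = 10.738%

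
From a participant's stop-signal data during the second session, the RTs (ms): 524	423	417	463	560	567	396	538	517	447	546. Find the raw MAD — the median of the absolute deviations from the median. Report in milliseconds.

50 ms

Sorted: 396, 417, 423, 447, 463, 517, 524, 538, 546, 560, 567 → median = 517
|x − 517|: 7, 94, 100, 54, 43, 50, 121, 21, 0, 70, 29
Sorted deviations: 0, 7, 21, 29, 43, 50, 54, 70, 94, 100, 121 → MAD = 50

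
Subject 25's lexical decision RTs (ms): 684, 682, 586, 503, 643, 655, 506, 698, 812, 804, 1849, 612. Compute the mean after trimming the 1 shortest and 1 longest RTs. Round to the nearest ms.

Sorted: 503, 506, 586, 612, 643, 655, 682, 684, 698, 804, 812, 1849
Drop lowest 1 (503) and highest 1 (1849)
Remaining (n=10): Σ = 6682, mean = 6682/10 = 668.200

668 ms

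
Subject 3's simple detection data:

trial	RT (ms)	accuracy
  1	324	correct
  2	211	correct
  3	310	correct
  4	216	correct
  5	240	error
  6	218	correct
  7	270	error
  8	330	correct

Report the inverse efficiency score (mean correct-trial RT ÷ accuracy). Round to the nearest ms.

358 ms

Correct trials (n=6): 324, 211, 310, 216, 218, 330
Mean correct RT = 1609/6 = 268.1667 ms
Proportion correct = 6/8
IES = 268.1667 / (6/8) = 357.556 ms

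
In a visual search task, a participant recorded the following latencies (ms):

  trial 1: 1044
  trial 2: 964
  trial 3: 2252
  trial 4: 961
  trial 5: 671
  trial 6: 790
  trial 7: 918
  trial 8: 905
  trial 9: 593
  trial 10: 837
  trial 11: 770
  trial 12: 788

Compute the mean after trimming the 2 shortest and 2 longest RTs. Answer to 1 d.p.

Sorted: 593, 671, 770, 788, 790, 837, 905, 918, 961, 964, 1044, 2252
Drop lowest 2 (593, 671) and highest 2 (1044, 2252)
Remaining (n=8): Σ = 6933, mean = 6933/8 = 866.625

866.6 ms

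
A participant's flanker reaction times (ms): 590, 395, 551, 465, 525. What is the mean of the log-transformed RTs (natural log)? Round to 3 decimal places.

6.215

ln(RT): 6.3801, 5.9789, 6.3117, 6.1420, 6.2634
Σ ln(RT) = 31.0762
Mean = 31.0762/5 = 6.21524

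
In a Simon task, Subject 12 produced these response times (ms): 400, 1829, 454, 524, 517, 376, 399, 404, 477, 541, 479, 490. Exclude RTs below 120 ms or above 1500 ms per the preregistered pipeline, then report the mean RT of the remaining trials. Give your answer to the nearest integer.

Excluded: 1829
Retained (n=11): Σ = 5061
Mean = 5061/11 = 460.0909

460 ms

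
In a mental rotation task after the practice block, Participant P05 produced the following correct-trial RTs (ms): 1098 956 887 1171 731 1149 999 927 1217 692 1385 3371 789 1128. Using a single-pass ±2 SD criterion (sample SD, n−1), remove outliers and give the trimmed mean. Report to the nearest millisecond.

1010 ms

n = 14, ΣRT = 16500, M = 1178.571
Σ(x−M)² = 5679737.43; s = √(5679737.43/13) = 660.986
Cutoffs: 1178.571 ± 2·660.986 → [-143.4, 2500.5]
Outside: 3371 → excluded.
Retained (n=13): Σ = 13129, mean = 13129/13 = 1009.923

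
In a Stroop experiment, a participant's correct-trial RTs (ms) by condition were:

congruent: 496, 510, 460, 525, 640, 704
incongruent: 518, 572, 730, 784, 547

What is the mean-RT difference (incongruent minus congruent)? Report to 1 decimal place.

M(congruent) = 3335/6 = 555.833
M(incongruent) = 3151/5 = 630.200
Difference = 630.200 − 555.833 = 74.367 ms

74.4 ms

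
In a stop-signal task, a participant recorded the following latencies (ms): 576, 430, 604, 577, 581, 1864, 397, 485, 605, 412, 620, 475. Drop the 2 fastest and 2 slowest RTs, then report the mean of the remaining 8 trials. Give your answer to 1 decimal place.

541.6 ms

Sorted: 397, 412, 430, 475, 485, 576, 577, 581, 604, 605, 620, 1864
Drop lowest 2 (397, 412) and highest 2 (620, 1864)
Remaining (n=8): Σ = 4333, mean = 4333/8 = 541.625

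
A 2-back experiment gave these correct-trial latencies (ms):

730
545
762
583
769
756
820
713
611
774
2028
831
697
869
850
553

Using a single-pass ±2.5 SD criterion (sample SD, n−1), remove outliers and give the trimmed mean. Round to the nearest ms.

n = 16, ΣRT = 12891, M = 805.688
Σ(x−M)² = 1753027.44; s = √(1753027.44/15) = 341.860
Cutoffs: 805.688 ± 2.5·341.860 → [-49.0, 1660.3]
Outside: 2028 → excluded.
Retained (n=15): Σ = 10863, mean = 10863/15 = 724.200

724 ms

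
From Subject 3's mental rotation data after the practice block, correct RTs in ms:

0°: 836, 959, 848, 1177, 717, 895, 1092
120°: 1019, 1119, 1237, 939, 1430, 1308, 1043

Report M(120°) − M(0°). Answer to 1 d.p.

M(0°) = 6524/7 = 932.000
M(120°) = 8095/7 = 1156.429
Difference = 1156.429 − 932.000 = 224.429 ms

224.4 ms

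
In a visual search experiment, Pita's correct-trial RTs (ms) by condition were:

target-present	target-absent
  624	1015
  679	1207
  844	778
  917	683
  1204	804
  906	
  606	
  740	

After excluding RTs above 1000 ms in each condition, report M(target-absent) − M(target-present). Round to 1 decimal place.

-4.4 ms

target-present: exclude 1204
target-absent: exclude 1015, 1207
M(target-present) = 5316/7 = 759.429
M(target-absent) = 2265/3 = 755.000
Difference = 755.000 − 759.429 = -4.429 ms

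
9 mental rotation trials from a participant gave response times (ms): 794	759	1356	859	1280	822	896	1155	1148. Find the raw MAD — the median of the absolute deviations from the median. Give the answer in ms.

Sorted: 759, 794, 822, 859, 896, 1148, 1155, 1280, 1356 → median = 896
|x − 896|: 102, 137, 460, 37, 384, 74, 0, 259, 252
Sorted deviations: 0, 37, 74, 102, 137, 252, 259, 384, 460 → MAD = 137

137 ms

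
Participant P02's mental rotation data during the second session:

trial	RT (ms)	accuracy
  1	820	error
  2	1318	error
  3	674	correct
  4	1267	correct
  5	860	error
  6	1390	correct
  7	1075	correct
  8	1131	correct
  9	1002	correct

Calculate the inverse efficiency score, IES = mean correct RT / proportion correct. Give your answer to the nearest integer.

Correct trials (n=6): 674, 1267, 1390, 1075, 1131, 1002
Mean correct RT = 6539/6 = 1089.8333 ms
Proportion correct = 6/9
IES = 1089.8333 / (6/9) = 1634.750 ms

1635 ms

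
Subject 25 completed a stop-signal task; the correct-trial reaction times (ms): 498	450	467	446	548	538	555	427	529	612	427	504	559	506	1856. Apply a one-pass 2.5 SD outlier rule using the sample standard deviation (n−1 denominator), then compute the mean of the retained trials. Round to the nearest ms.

n = 15, ΣRT = 8922, M = 594.800
Σ(x−M)² = 1744788.40; s = √(1744788.40/14) = 353.027
Cutoffs: 594.800 ± 2.5·353.027 → [-287.8, 1477.4]
Outside: 1856 → excluded.
Retained (n=14): Σ = 7066, mean = 7066/14 = 504.714

505 ms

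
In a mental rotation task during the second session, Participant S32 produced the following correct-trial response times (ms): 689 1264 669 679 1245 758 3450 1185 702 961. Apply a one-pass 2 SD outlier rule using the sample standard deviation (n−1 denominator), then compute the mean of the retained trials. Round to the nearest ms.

906 ms

n = 10, ΣRT = 11602, M = 1160.200
Σ(x−M)² = 6368017.60; s = √(6368017.60/9) = 841.164
Cutoffs: 1160.200 ± 2·841.164 → [-522.1, 2842.5]
Outside: 3450 → excluded.
Retained (n=9): Σ = 8152, mean = 8152/9 = 905.778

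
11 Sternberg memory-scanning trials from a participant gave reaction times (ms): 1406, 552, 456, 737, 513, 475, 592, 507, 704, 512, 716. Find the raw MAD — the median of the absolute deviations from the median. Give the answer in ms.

77 ms

Sorted: 456, 475, 507, 512, 513, 552, 592, 704, 716, 737, 1406 → median = 552
|x − 552|: 854, 0, 96, 185, 39, 77, 40, 45, 152, 40, 164
Sorted deviations: 0, 39, 40, 40, 45, 77, 96, 152, 164, 185, 854 → MAD = 77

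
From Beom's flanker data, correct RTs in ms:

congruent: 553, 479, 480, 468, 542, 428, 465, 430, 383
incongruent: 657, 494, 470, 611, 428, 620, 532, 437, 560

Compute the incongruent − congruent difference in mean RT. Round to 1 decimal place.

M(congruent) = 4228/9 = 469.778
M(incongruent) = 4809/9 = 534.333
Difference = 534.333 − 469.778 = 64.556 ms

64.6 ms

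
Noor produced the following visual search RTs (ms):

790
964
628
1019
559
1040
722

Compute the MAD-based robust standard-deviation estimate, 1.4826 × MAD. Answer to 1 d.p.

258.0 ms

Sorted: 559, 628, 722, 790, 964, 1019, 1040 → median = 790
|x − 790| sorted: 0, 68, 162, 174, 229, 231, 250 → MAD = 174
Robust SD ≈ 1.4826 × 174 = 257.972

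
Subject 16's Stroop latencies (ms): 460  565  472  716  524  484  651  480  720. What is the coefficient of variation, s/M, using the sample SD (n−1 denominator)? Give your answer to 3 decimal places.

0.188

n = 9, Σ = 5072, M = 563.5556
Σ(x−M)² = 89344.222; s = √(89344.222/8) = 105.6789
CV = 105.6789 / 563.5556 = 0.18752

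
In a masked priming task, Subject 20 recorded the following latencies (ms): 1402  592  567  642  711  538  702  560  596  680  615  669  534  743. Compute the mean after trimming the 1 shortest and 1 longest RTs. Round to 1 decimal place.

Sorted: 534, 538, 560, 567, 592, 596, 615, 642, 669, 680, 702, 711, 743, 1402
Drop lowest 1 (534) and highest 1 (1402)
Remaining (n=12): Σ = 7615, mean = 7615/12 = 634.583

634.6 ms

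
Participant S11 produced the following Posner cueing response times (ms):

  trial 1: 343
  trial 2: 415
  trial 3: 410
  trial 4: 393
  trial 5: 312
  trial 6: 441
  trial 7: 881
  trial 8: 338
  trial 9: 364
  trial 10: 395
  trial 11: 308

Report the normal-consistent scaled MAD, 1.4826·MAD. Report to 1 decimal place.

Sorted: 308, 312, 338, 343, 364, 393, 395, 410, 415, 441, 881 → median = 393
|x − 393| sorted: 0, 2, 17, 22, 29, 48, 50, 55, 81, 85, 488 → MAD = 48
Robust SD ≈ 1.4826 × 48 = 71.165

71.2 ms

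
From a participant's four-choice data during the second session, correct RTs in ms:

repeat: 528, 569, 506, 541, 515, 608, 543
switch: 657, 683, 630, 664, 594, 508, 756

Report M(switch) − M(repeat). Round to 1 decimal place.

M(repeat) = 3810/7 = 544.286
M(switch) = 4492/7 = 641.714
Difference = 641.714 − 544.286 = 97.429 ms

97.4 ms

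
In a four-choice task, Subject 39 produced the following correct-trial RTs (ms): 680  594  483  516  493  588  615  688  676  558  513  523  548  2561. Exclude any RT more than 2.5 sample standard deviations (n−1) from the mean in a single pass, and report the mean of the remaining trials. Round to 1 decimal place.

575.0 ms

n = 14, ΣRT = 10036, M = 716.857
Σ(x−M)² = 3724827.71; s = √(3724827.71/13) = 535.280
Cutoffs: 716.857 ± 2.5·535.280 → [-621.3, 2055.1]
Outside: 2561 → excluded.
Retained (n=13): Σ = 7475, mean = 7475/13 = 575.000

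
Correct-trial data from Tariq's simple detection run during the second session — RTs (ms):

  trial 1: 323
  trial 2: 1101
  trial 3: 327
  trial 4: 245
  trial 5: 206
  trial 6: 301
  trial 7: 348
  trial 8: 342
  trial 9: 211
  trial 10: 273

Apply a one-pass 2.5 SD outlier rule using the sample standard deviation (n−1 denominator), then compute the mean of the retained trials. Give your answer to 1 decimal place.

286.2 ms

n = 10, ΣRT = 3677, M = 367.700
Σ(x−M)² = 621606.10; s = √(621606.10/9) = 262.807
Cutoffs: 367.700 ± 2.5·262.807 → [-289.3, 1024.7]
Outside: 1101 → excluded.
Retained (n=9): Σ = 2576, mean = 2576/9 = 286.222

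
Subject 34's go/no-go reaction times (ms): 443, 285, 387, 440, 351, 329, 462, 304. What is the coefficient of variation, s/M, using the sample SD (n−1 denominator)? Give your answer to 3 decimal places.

n = 8, Σ = 3001, M = 375.1250
Σ(x−M)² = 32394.875; s = √(32394.875/7) = 68.0282
CV = 68.0282 / 375.1250 = 0.18135

0.181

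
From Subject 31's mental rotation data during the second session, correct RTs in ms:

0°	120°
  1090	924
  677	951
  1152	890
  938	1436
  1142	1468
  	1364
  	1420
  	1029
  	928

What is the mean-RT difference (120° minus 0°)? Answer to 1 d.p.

M(0°) = 4999/5 = 999.800
M(120°) = 10410/9 = 1156.667
Difference = 1156.667 − 999.800 = 156.867 ms

156.9 ms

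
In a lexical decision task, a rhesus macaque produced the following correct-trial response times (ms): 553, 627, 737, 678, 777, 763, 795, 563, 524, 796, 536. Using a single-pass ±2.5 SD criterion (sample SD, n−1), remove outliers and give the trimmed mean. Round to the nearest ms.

668 ms

n = 11, ΣRT = 7349, M = 668.091
Σ(x−M)² = 122370.91; s = √(122370.91/10) = 110.621
Cutoffs: 668.091 ± 2.5·110.621 → [391.5, 944.6]
No RTs fall outside the cutoffs; all 11 retained. Mean = 7349/11 = 668.091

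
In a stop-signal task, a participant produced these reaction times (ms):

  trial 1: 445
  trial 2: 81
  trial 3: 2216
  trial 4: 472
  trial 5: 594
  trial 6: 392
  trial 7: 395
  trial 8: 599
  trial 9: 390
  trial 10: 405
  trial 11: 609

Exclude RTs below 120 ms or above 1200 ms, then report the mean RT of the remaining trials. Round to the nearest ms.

478 ms

Excluded: 81, 2216
Retained (n=9): Σ = 4301
Mean = 4301/9 = 477.8889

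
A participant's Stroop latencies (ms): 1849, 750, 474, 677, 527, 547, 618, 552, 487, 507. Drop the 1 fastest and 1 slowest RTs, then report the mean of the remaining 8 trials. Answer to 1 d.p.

583.1 ms

Sorted: 474, 487, 507, 527, 547, 552, 618, 677, 750, 1849
Drop lowest 1 (474) and highest 1 (1849)
Remaining (n=8): Σ = 4665, mean = 4665/8 = 583.125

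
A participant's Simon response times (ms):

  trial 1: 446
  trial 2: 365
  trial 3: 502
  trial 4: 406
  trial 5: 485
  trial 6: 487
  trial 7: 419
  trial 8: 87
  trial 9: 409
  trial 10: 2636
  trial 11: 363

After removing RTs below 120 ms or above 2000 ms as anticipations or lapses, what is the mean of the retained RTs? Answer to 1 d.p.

Excluded: 87, 2636
Retained (n=9): Σ = 3882
Mean = 3882/9 = 431.3333

431.3 ms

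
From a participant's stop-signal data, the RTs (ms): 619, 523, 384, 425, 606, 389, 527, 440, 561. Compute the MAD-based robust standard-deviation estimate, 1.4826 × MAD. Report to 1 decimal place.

Sorted: 384, 389, 425, 440, 523, 527, 561, 606, 619 → median = 523
|x − 523| sorted: 0, 4, 38, 83, 83, 96, 98, 134, 139 → MAD = 83
Robust SD ≈ 1.4826 × 83 = 123.056

123.1 ms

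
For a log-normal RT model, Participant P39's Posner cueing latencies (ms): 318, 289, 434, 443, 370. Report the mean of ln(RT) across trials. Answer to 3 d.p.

5.902

ln(RT): 5.7621, 5.6664, 6.0730, 6.0936, 5.9135
Σ ln(RT) = 29.5086
Mean = 29.5086/5 = 5.90172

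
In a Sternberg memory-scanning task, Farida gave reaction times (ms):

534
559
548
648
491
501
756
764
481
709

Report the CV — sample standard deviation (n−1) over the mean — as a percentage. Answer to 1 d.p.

18.5%

n = 10, Σ = 5991, M = 599.1000
Σ(x−M)² = 109992.900; s = √(109992.900/9) = 110.5506
CV = 110.5506 / 599.1000 = 0.18453 = 18.453%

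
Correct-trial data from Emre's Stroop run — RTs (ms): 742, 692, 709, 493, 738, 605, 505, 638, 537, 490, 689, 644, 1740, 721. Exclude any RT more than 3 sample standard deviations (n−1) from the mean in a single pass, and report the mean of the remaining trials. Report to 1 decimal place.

n = 14, ΣRT = 9943, M = 710.214
Σ(x−M)² = 1251602.36; s = √(1251602.36/13) = 310.286
Cutoffs: 710.214 ± 3·310.286 → [-220.6, 1641.1]
Outside: 1740 → excluded.
Retained (n=13): Σ = 8203, mean = 8203/13 = 631.000

631.0 ms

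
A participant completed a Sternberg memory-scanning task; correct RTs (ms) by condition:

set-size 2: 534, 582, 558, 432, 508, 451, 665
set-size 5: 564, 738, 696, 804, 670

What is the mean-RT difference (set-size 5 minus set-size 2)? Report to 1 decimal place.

161.5 ms

M(set-size 2) = 3730/7 = 532.857
M(set-size 5) = 3472/5 = 694.400
Difference = 694.400 − 532.857 = 161.543 ms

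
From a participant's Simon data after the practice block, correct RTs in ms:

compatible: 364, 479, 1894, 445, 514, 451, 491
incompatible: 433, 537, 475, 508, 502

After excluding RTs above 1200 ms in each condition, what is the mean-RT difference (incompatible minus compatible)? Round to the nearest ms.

compatible: exclude 1894
M(compatible) = 2744/6 = 457.333
M(incompatible) = 2455/5 = 491.000
Difference = 491.000 − 457.333 = 33.667 ms

34 ms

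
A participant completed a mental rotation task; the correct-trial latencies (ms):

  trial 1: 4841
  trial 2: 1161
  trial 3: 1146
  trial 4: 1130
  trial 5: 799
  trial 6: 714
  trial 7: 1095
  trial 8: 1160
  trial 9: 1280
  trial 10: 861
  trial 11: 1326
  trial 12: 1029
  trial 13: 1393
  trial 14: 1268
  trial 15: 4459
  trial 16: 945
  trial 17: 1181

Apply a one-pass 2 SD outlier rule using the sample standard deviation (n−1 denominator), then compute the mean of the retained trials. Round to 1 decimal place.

1099.2 ms

n = 17, ΣRT = 25788, M = 1516.941
Σ(x−M)² = 22862938.94; s = √(22862938.94/16) = 1195.380
Cutoffs: 1516.941 ± 2·1195.380 → [-873.8, 3907.7]
Outside: 4459, 4841 → excluded.
Retained (n=15): Σ = 16488, mean = 16488/15 = 1099.200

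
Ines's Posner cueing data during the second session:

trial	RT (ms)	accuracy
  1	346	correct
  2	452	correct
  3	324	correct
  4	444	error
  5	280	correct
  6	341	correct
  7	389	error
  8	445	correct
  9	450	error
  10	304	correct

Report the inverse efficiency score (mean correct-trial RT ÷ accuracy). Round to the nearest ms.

509 ms

Correct trials (n=7): 346, 452, 324, 280, 341, 445, 304
Mean correct RT = 2492/7 = 356.0000 ms
Proportion correct = 7/10
IES = 356.0000 / (7/10) = 508.571 ms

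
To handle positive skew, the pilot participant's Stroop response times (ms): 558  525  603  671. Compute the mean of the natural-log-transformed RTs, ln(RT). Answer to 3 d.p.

6.375

ln(RT): 6.3244, 6.2634, 6.4019, 6.5088
Σ ln(RT) = 25.4984
Mean = 25.4984/4 = 6.37461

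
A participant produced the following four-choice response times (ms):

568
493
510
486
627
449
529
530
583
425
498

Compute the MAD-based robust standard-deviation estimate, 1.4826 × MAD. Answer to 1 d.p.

35.6 ms

Sorted: 425, 449, 486, 493, 498, 510, 529, 530, 568, 583, 627 → median = 510
|x − 510| sorted: 0, 12, 17, 19, 20, 24, 58, 61, 73, 85, 117 → MAD = 24
Robust SD ≈ 1.4826 × 24 = 35.582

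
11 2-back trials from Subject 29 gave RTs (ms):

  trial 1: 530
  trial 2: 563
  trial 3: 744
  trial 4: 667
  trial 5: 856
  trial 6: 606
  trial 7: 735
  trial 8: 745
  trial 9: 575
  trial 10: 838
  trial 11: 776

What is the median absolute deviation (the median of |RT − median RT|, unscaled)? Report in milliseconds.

103 ms

Sorted: 530, 563, 575, 606, 667, 735, 744, 745, 776, 838, 856 → median = 735
|x − 735|: 205, 172, 9, 68, 121, 129, 0, 10, 160, 103, 41
Sorted deviations: 0, 9, 10, 41, 68, 103, 121, 129, 160, 172, 205 → MAD = 103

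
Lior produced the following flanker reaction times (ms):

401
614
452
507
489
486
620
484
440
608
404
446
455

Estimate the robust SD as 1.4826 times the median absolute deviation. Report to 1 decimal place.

Sorted: 401, 404, 440, 446, 452, 455, 484, 486, 489, 507, 608, 614, 620 → median = 484
|x − 484| sorted: 0, 2, 5, 23, 29, 32, 38, 44, 80, 83, 124, 130, 136 → MAD = 38
Robust SD ≈ 1.4826 × 38 = 56.339

56.3 ms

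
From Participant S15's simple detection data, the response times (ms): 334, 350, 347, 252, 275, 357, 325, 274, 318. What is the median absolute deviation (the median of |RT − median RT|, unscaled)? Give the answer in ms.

Sorted: 252, 274, 275, 318, 325, 334, 347, 350, 357 → median = 325
|x − 325|: 9, 25, 22, 73, 50, 32, 0, 51, 7
Sorted deviations: 0, 7, 9, 22, 25, 32, 50, 51, 73 → MAD = 25

25 ms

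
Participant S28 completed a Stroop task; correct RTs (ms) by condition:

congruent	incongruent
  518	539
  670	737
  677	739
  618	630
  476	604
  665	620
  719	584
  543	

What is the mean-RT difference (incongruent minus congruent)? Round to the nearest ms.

25 ms

M(congruent) = 4886/8 = 610.750
M(incongruent) = 4453/7 = 636.143
Difference = 636.143 − 610.750 = 25.393 ms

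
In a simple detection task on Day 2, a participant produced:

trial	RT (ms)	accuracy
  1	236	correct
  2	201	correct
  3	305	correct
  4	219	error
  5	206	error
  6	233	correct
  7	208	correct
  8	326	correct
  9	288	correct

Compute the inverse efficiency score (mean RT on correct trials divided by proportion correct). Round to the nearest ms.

330 ms

Correct trials (n=7): 236, 201, 305, 233, 208, 326, 288
Mean correct RT = 1797/7 = 256.7143 ms
Proportion correct = 7/9
IES = 256.7143 / (7/9) = 330.061 ms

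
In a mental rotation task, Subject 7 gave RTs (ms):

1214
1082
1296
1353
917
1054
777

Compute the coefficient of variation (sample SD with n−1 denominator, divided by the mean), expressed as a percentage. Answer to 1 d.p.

n = 7, Σ = 7693, M = 1099.0000
Σ(x−M)² = 255672.000; s = √(255672.000/6) = 206.4267
CV = 206.4267 / 1099.0000 = 0.18783 = 18.783%

18.8%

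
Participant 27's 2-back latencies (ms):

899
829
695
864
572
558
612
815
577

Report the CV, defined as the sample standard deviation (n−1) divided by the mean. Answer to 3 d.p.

0.195

n = 9, Σ = 6421, M = 713.4444
Σ(x−M)² = 154182.222; s = √(154182.222/8) = 138.8264
CV = 138.8264 / 713.4444 = 0.19459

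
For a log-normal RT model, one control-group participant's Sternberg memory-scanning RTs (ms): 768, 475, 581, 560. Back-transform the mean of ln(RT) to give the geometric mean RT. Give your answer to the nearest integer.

587 ms

ln(RT): 6.6438, 6.1633, 6.3648, 6.3279
Mean ln(RT) = 25.4998/4 = 6.37495
Geometric mean = exp(6.37495) = 586.95 ms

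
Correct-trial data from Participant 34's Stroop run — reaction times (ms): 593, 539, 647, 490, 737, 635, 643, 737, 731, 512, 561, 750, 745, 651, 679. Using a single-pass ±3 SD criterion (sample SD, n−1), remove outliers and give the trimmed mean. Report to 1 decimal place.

n = 15, ΣRT = 9650, M = 643.333
Σ(x−M)² = 109317.33; s = √(109317.33/14) = 88.365
Cutoffs: 643.333 ± 3·88.365 → [378.2, 908.4]
No RTs fall outside the cutoffs; all 15 retained. Mean = 9650/15 = 643.333

643.3 ms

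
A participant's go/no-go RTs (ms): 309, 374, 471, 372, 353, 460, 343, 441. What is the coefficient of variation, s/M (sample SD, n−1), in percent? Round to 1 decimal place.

n = 8, Σ = 3123, M = 390.3750
Σ(x−M)² = 24779.875; s = √(24779.875/7) = 59.4977
CV = 59.4977 / 390.3750 = 0.15241 = 15.241%

15.2%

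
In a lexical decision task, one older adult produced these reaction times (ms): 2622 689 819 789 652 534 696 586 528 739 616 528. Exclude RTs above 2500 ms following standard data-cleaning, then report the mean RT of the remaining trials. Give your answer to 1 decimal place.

652.4 ms

Excluded: 2622
Retained (n=11): Σ = 7176
Mean = 7176/11 = 652.3636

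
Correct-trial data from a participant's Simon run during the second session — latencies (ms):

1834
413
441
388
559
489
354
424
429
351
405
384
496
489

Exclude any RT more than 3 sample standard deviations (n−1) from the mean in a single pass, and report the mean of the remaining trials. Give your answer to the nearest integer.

432 ms

n = 14, ΣRT = 7456, M = 532.571
Σ(x−M)² = 1868851.43; s = √(1868851.43/13) = 379.154
Cutoffs: 532.571 ± 3·379.154 → [-604.9, 1670.0]
Outside: 1834 → excluded.
Retained (n=13): Σ = 5622, mean = 5622/13 = 432.462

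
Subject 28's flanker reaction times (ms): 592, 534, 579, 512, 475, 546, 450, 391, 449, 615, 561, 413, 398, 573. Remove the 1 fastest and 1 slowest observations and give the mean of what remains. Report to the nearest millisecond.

507 ms

Sorted: 391, 398, 413, 449, 450, 475, 512, 534, 546, 561, 573, 579, 592, 615
Drop lowest 1 (391) and highest 1 (615)
Remaining (n=12): Σ = 6082, mean = 6082/12 = 506.833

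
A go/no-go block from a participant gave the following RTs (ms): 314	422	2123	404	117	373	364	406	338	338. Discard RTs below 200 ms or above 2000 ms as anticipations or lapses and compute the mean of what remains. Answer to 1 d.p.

369.9 ms

Excluded: 117, 2123
Retained (n=8): Σ = 2959
Mean = 2959/8 = 369.8750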